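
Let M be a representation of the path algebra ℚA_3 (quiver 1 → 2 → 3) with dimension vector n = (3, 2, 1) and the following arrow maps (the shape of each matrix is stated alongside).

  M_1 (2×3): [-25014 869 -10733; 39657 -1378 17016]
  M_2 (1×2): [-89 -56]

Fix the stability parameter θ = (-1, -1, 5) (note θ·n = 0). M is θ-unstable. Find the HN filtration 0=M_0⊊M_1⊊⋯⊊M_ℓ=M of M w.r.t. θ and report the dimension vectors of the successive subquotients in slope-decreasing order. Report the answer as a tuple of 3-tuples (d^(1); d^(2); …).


Via rank(M_{q-1}∘⋯∘M_p): M ≅ I[1,1], I[1,2], I[1,3].
μ_θ-semistable layers: μ^(1)=5; μ^(2)=-1

((0, 0, 1); (3, 2, 0))


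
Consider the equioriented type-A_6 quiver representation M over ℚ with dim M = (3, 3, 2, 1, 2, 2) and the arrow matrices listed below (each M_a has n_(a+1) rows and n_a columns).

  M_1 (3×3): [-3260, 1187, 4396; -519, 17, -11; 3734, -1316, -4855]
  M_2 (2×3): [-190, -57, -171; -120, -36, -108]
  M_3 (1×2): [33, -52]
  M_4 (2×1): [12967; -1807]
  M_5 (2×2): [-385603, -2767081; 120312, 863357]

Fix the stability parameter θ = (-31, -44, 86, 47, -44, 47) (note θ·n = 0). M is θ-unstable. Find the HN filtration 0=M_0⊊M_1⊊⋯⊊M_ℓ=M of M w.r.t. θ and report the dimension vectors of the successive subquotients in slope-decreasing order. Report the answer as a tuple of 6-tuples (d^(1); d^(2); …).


Via rank(M_{q-1}∘⋯∘M_p): M ≅ I[1,2]^2, I[1,6], I[3,3], I[5,6].
μ_θ-semistable layers: μ^(1)=86; μ^(2)=47; μ^(3)=89/3; μ^(4)=-75/2; μ^(5)=-44

((0, 0, 1, 0, 0, 0); (0, 0, 0, 0, 0, 2); (0, 0, 1, 1, 1, 0); (3, 3, 0, 0, 0, 0); (0, 0, 0, 0, 1, 0))


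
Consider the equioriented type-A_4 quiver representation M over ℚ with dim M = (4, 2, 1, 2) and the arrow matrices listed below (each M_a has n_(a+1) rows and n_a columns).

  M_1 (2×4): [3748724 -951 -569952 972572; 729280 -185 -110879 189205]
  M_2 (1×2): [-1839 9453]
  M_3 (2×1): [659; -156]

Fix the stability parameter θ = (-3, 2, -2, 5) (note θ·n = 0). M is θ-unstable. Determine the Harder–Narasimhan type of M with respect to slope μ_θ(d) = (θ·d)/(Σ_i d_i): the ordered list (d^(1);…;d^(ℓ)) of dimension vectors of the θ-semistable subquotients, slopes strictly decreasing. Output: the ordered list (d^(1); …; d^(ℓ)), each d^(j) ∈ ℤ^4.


Barcode: M ≅ I[1,1]^2, I[1,2], I[1,4], I[4,4]. HN layers by μ_θ (4 steps, strictly decreasing):
  μ^(1)=5; μ^(2)=2; μ^(3)=0; μ^(4)=-3

((0, 0, 0, 2); (0, 1, 0, 0); (0, 1, 1, 0); (4, 0, 0, 0))


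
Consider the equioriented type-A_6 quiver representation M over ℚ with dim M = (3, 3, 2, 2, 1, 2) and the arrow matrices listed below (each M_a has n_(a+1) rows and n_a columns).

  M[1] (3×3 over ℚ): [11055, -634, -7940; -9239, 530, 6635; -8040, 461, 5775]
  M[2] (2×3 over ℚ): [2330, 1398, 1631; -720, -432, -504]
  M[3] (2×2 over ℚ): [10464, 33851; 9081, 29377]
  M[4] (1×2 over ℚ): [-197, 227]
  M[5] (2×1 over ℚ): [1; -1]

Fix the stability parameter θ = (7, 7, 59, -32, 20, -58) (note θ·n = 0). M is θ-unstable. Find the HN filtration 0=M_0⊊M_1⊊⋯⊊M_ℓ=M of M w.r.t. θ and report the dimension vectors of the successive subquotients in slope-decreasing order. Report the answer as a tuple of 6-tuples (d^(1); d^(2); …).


Interval decomposition of M: I[1,2]^2, I[1,6], I[3,4], I[6,6].
HN type (ℓ=4): μ^(1)=27/2; μ^(2)=7; μ^(3)=1/2; μ^(4)=-58

((0, 0, 1, 1, 0, 0); (2, 2, 0, 0, 0, 0); (1, 1, 1, 1, 1, 1); (0, 0, 0, 0, 0, 1))


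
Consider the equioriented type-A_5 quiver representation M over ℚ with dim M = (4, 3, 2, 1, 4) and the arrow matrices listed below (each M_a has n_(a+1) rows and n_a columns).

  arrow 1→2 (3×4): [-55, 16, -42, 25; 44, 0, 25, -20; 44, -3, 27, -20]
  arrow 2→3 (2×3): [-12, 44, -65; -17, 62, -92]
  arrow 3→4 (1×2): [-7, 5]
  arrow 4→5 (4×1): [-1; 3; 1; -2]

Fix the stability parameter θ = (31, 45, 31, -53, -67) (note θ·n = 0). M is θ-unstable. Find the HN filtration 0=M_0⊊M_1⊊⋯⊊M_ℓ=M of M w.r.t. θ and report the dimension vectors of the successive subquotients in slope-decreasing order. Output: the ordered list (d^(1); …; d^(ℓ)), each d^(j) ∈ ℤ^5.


Interval decomposition of M: I[1,1], I[1,2], I[1,3], I[1,5], I[5,5]^3.
HN type (ℓ=5): μ^(1)=45; μ^(2)=38; μ^(3)=31; μ^(4)=-13/5; μ^(5)=-67

((0, 1, 0, 0, 0); (0, 1, 1, 0, 0); (3, 0, 0, 0, 0); (1, 1, 1, 1, 1); (0, 0, 0, 0, 3))


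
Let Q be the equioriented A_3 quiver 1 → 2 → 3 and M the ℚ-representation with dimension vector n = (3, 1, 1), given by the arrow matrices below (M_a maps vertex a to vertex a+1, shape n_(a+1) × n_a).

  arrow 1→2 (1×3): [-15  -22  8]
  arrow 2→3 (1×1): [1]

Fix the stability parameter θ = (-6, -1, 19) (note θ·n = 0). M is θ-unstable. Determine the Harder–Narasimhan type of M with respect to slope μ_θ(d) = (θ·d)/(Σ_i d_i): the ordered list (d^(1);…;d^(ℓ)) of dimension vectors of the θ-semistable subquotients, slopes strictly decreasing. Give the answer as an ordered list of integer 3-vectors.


Barcode: M ≅ I[1,1]^2, I[1,3]. HN layers by μ_θ (3 steps, strictly decreasing):
  μ^(1)=19; μ^(2)=-1; μ^(3)=-6

((0, 0, 1); (0, 1, 0); (3, 0, 0))


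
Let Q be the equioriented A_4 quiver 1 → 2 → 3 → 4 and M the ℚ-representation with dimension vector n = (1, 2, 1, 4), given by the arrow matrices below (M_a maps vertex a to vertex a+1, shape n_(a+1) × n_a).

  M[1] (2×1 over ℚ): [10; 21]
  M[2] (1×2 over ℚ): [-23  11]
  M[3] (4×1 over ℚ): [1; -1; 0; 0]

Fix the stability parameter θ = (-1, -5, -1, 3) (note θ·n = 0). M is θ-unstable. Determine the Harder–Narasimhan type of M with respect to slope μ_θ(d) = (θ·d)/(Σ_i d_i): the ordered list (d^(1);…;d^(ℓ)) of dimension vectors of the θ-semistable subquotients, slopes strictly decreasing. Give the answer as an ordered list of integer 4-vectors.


Interval decomposition of M: I[1,4], I[2,2], I[4,4]^3.
HN type (ℓ=4): μ^(1)=3; μ^(2)=-1; μ^(3)=-3; μ^(4)=-5

((0, 0, 0, 4); (0, 0, 1, 0); (1, 1, 0, 0); (0, 1, 0, 0))


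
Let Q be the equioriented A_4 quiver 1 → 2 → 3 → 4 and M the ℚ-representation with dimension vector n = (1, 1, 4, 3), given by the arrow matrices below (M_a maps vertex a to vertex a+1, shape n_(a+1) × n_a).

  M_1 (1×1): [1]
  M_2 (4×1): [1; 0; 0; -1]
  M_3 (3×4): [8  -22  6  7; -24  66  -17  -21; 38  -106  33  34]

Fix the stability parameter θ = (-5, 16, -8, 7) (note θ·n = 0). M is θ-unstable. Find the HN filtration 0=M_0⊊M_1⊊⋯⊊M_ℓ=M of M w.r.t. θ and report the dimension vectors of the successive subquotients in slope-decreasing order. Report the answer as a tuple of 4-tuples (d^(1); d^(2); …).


Interval decomposition of M: I[1,4], I[3,3], I[3,4]^2.
HN type (ℓ=4): μ^(1)=7; μ^(2)=4; μ^(3)=-5; μ^(4)=-8

((0, 0, 0, 3); (0, 1, 1, 0); (1, 0, 0, 0); (0, 0, 3, 0))


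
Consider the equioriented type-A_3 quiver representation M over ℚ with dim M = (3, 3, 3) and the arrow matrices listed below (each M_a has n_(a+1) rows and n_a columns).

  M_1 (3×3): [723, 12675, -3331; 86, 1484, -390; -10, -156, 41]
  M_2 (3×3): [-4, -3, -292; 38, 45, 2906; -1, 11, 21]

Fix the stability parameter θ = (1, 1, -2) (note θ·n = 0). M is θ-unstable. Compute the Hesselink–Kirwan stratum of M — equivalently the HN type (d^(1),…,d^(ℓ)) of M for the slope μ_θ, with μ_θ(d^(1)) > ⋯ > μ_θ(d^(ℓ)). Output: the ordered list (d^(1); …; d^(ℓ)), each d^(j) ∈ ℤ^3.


Barcode: M ≅ I[1,2], I[1,3]^2, I[3,3]. HN layers by μ_θ (3 steps, strictly decreasing):
  μ^(1)=1; μ^(2)=0; μ^(3)=-2

((1, 1, 0); (2, 2, 2); (0, 0, 1))


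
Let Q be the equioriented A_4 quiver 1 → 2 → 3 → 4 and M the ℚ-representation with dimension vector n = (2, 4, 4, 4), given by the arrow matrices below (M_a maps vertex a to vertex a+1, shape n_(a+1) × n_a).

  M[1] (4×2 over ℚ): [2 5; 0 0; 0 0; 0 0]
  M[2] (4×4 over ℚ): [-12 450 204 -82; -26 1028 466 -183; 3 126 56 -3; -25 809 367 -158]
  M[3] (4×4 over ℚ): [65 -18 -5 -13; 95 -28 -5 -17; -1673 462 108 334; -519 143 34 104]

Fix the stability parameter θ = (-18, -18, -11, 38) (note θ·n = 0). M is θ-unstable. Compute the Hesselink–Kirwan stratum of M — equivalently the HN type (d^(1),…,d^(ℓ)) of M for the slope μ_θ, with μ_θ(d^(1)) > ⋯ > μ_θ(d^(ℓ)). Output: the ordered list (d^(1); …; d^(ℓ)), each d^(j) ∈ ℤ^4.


Barcode: M ≅ I[1,1], I[1,4], I[2,3], I[2,4]^2, I[4,4]. HN layers by μ_θ (3 steps, strictly decreasing):
  μ^(1)=38; μ^(2)=-11; μ^(3)=-18

((0, 0, 0, 4); (0, 0, 4, 0); (2, 4, 0, 0))


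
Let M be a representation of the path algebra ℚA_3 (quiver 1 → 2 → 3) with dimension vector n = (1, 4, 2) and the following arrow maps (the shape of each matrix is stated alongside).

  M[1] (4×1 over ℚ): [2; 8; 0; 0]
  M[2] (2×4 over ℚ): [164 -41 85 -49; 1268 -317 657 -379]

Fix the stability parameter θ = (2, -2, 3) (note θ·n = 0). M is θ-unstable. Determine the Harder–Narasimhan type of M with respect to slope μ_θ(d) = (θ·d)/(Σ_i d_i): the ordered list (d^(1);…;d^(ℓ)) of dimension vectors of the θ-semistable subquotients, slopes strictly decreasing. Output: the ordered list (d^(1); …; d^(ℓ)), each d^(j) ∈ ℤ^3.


Interval decomposition of M: I[1,2], I[2,2], I[2,3]^2.
HN type (ℓ=3): μ^(1)=3; μ^(2)=0; μ^(3)=-2

((0, 0, 2); (1, 1, 0); (0, 3, 0))


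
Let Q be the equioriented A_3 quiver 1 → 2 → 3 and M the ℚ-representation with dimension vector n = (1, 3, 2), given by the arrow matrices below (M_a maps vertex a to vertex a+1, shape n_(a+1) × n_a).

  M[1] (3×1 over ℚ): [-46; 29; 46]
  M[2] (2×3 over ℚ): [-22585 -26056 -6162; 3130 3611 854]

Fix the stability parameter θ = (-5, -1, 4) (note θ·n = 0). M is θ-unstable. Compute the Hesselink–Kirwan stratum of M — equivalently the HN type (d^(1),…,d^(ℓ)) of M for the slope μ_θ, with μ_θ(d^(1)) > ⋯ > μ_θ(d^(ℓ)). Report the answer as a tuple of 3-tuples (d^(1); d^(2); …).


Via rank(M_{q-1}∘⋯∘M_p): M ≅ I[1,3], I[2,2], I[2,3].
μ_θ-semistable layers: μ^(1)=4; μ^(2)=-1; μ^(3)=-5

((0, 0, 2); (0, 3, 0); (1, 0, 0))


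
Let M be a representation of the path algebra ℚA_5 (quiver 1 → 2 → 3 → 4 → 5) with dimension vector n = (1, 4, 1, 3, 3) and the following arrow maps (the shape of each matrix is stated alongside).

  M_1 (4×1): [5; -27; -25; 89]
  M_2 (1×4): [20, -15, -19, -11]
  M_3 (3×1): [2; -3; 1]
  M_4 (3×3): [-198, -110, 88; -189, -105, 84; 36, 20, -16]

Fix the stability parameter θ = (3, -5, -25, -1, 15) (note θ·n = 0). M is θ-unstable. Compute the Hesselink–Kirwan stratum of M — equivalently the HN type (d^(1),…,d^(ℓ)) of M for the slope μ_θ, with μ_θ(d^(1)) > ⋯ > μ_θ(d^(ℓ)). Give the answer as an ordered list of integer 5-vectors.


Barcode: M ≅ I[1,5], I[2,2]^3, I[4,4]^2, I[5,5]^2. HN layers by μ_θ (4 steps, strictly decreasing):
  μ^(1)=15; μ^(2)=-1; μ^(3)=-5; μ^(4)=-9

((0, 0, 0, 0, 3); (0, 0, 0, 3, 0); (0, 3, 0, 0, 0); (1, 1, 1, 0, 0))


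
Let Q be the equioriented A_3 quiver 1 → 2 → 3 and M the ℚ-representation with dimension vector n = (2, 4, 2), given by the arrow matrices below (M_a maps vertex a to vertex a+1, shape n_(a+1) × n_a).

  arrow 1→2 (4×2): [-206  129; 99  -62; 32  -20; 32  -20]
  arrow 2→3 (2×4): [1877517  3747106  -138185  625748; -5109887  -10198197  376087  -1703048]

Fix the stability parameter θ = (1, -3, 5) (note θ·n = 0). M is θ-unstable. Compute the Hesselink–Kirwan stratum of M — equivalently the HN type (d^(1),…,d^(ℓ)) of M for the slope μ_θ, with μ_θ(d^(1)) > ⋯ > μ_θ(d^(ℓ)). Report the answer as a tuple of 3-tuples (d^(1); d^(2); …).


Barcode: M ≅ I[1,3]^2, I[2,2]^2. HN layers by μ_θ (3 steps, strictly decreasing):
  μ^(1)=5; μ^(2)=-1; μ^(3)=-3

((0, 0, 2); (2, 2, 0); (0, 2, 0))


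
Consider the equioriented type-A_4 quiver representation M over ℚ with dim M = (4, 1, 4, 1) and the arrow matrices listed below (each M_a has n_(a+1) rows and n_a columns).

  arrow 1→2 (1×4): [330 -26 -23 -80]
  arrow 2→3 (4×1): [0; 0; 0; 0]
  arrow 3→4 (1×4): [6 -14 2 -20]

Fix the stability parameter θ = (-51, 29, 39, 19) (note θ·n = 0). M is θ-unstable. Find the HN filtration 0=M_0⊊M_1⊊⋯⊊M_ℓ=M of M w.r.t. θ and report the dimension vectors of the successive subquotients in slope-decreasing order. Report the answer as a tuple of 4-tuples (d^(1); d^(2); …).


Barcode: M ≅ I[1,1]^3, I[1,2], I[3,3]^3, I[3,4]. HN layers by μ_θ (3 steps, strictly decreasing):
  μ^(1)=39; μ^(2)=29; μ^(3)=-51

((0, 0, 3, 0); (0, 1, 1, 1); (4, 0, 0, 0))


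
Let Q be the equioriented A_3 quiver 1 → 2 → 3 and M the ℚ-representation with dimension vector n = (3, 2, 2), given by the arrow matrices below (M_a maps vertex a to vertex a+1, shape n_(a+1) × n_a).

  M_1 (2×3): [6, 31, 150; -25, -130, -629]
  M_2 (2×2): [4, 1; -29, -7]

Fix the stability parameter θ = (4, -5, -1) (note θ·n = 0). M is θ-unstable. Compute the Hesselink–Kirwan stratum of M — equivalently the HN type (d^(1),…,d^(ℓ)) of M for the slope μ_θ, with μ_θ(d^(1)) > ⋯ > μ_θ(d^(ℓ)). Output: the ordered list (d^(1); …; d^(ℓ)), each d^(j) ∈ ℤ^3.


Interval decomposition of M: I[1,1], I[1,3]^2.
HN type (ℓ=2): μ^(1)=4; μ^(2)=-2/3

((1, 0, 0); (2, 2, 2))


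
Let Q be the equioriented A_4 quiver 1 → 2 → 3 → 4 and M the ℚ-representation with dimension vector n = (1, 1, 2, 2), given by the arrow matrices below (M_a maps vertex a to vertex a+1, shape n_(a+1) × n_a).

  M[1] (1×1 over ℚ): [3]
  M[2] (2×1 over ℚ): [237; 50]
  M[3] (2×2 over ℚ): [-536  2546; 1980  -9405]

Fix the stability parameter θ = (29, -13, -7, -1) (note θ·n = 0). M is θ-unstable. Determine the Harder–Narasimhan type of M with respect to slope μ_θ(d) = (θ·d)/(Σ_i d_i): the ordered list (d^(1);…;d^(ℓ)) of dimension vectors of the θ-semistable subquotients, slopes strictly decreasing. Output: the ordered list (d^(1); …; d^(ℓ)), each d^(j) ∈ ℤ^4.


Interval decomposition of M: I[1,4], I[3,3], I[4,4].
HN type (ℓ=3): μ^(1)=2; μ^(2)=-1; μ^(3)=-7

((1, 1, 1, 1); (0, 0, 0, 1); (0, 0, 1, 0))


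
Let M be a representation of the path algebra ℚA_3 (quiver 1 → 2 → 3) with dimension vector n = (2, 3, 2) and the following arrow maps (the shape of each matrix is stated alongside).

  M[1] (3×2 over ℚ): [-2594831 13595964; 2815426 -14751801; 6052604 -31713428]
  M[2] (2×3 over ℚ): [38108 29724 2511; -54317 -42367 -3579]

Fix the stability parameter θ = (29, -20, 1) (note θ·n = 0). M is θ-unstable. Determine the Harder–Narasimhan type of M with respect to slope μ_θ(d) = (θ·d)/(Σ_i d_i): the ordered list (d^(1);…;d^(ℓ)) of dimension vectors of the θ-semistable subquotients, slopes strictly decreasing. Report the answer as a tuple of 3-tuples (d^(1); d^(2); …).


Via rank(M_{q-1}∘⋯∘M_p): M ≅ I[1,2], I[1,3], I[2,3].
μ_θ-semistable layers: μ^(1)=9/2; μ^(2)=10/3; μ^(3)=1; μ^(4)=-20

((1, 1, 0); (1, 1, 1); (0, 0, 1); (0, 1, 0))


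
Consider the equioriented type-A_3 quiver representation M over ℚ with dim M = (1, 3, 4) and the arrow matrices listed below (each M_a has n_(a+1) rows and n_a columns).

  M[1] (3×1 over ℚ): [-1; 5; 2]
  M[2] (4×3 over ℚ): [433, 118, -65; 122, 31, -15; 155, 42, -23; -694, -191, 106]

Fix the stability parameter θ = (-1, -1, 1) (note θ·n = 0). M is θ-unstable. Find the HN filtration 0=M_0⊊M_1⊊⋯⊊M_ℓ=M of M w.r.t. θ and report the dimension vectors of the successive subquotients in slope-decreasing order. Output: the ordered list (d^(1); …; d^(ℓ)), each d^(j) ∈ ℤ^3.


Via rank(M_{q-1}∘⋯∘M_p): M ≅ I[1,3], I[2,3]^2, I[3,3].
μ_θ-semistable layers: μ^(1)=1; μ^(2)=-1

((0, 0, 4); (1, 3, 0))


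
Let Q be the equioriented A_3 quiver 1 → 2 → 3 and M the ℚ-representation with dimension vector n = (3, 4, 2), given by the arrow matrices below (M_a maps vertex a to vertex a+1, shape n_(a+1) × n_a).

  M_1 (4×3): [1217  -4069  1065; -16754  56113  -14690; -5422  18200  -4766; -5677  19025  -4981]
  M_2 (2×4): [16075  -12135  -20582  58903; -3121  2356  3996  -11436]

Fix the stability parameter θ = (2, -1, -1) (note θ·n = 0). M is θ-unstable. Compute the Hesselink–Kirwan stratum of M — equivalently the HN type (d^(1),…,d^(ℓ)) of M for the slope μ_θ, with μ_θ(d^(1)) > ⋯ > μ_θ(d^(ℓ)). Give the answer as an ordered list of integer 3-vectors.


Interval decomposition of M: I[1,1], I[1,3]^2, I[2,2]^2.
HN type (ℓ=3): μ^(1)=2; μ^(2)=0; μ^(3)=-1

((1, 0, 0); (2, 2, 2); (0, 2, 0))


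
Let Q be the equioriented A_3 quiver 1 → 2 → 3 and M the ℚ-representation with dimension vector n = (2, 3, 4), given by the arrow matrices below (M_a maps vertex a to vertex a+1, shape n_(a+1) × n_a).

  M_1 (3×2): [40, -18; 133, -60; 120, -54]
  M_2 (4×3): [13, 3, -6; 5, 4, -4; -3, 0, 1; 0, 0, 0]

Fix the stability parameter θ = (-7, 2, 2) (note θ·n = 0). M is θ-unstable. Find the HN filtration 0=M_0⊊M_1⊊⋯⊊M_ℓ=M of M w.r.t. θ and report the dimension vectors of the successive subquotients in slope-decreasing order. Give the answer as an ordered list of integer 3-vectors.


Barcode: M ≅ I[1,3]^2, I[2,3], I[3,3]. HN layers by μ_θ (2 steps, strictly decreasing):
  μ^(1)=2; μ^(2)=-7

((0, 3, 4); (2, 0, 0))


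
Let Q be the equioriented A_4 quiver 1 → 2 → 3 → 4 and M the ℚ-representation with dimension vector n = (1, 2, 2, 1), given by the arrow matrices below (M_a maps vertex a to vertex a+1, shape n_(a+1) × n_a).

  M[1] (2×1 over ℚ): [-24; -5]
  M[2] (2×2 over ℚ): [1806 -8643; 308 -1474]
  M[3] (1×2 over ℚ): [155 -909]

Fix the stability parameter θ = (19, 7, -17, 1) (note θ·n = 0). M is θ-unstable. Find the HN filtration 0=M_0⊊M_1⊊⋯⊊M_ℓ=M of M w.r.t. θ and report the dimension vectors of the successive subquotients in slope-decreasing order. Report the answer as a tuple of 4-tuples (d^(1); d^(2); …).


Interval decomposition of M: I[1,4], I[2,2], I[3,3].
HN type (ℓ=3): μ^(1)=7; μ^(2)=5/2; μ^(3)=-17

((0, 1, 0, 0); (1, 1, 1, 1); (0, 0, 1, 0))


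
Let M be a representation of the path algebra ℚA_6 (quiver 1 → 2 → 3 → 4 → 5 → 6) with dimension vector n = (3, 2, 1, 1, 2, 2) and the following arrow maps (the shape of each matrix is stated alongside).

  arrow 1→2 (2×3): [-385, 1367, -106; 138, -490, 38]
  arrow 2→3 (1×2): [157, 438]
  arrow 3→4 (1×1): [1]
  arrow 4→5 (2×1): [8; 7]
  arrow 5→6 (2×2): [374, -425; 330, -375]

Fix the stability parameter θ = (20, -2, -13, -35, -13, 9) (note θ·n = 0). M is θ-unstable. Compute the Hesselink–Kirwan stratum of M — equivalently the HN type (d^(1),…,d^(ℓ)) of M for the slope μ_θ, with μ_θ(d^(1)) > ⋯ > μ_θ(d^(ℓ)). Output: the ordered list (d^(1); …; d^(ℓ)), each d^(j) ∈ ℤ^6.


Barcode: M ≅ I[1,1], I[1,2], I[1,6], I[5,5], I[6,6]. HN layers by μ_θ (4 steps, strictly decreasing):
  μ^(1)=20; μ^(2)=9; μ^(3)=-43/5; μ^(4)=-13

((1, 0, 0, 0, 0, 0); (1, 1, 0, 0, 0, 2); (1, 1, 1, 1, 1, 0); (0, 0, 0, 0, 1, 0))


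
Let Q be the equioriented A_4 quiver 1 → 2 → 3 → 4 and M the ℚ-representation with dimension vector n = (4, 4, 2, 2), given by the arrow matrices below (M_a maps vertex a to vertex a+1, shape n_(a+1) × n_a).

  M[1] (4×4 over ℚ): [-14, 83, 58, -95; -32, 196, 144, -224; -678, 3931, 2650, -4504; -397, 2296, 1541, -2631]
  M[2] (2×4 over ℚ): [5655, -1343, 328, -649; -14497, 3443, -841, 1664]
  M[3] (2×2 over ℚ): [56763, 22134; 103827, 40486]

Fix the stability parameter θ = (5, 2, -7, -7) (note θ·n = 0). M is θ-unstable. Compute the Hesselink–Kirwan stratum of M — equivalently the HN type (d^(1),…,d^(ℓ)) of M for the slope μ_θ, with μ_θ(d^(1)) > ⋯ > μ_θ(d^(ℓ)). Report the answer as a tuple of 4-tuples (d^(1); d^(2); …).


Via rank(M_{q-1}∘⋯∘M_p): M ≅ I[1,1], I[1,2], I[1,3], I[1,4], I[2,2], I[4,4].
μ_θ-semistable layers: μ^(1)=5; μ^(2)=7/2; μ^(3)=2; μ^(4)=0; μ^(5)=-7/4; μ^(6)=-7

((1, 0, 0, 0); (1, 1, 0, 0); (0, 1, 0, 0); (1, 1, 1, 0); (1, 1, 1, 1); (0, 0, 0, 1))


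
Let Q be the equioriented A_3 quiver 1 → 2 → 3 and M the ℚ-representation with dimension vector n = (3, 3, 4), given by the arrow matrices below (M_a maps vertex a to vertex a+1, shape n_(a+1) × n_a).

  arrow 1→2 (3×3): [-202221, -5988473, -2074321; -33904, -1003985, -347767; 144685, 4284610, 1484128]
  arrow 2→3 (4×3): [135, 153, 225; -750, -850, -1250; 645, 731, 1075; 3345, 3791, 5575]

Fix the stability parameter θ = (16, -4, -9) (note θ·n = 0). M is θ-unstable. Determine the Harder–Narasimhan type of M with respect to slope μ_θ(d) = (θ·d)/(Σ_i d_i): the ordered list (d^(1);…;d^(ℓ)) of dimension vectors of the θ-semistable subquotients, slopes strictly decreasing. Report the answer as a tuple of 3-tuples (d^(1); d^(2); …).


Barcode: M ≅ I[1,2]^2, I[1,3], I[3,3]^3. HN layers by μ_θ (3 steps, strictly decreasing):
  μ^(1)=6; μ^(2)=1; μ^(3)=-9

((2, 2, 0); (1, 1, 1); (0, 0, 3))


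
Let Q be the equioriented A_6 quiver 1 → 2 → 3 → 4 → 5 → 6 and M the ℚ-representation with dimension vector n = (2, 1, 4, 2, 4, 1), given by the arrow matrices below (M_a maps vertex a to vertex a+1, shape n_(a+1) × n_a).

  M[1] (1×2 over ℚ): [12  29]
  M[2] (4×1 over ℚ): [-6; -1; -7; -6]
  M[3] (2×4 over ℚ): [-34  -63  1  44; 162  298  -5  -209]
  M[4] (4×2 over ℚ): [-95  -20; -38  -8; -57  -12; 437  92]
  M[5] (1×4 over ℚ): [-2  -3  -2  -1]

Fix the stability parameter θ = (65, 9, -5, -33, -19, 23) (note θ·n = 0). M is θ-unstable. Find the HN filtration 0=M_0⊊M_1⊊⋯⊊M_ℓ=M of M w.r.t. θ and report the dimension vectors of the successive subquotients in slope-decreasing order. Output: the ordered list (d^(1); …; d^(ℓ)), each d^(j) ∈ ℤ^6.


Interval decomposition of M: I[1,1], I[1,4], I[3,3]^2, I[3,6], I[5,5]^3.
HN type (ℓ=5): μ^(1)=65; μ^(2)=23; μ^(3)=9; μ^(4)=-5; μ^(5)=-19

((1, 0, 0, 0, 0, 0); (0, 0, 0, 0, 0, 1); (1, 1, 1, 1, 0, 0); (0, 0, 2, 0, 0, 0); (0, 0, 1, 1, 4, 0))


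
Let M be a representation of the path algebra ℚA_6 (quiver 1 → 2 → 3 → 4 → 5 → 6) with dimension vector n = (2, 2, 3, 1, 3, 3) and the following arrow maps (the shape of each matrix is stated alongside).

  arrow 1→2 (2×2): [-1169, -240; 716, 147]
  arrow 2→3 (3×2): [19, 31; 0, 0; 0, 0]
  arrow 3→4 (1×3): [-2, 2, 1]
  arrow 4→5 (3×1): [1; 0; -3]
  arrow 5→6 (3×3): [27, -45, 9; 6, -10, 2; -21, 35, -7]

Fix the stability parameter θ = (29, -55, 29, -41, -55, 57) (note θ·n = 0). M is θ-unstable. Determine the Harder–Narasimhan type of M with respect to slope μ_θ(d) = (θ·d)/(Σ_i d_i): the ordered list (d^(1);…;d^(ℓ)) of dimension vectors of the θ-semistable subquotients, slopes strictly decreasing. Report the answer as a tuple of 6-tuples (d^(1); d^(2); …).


Barcode: M ≅ I[1,2], I[1,5], I[3,3]^2, I[5,5], I[5,6], I[6,6]^2. HN layers by μ_θ (5 steps, strictly decreasing):
  μ^(1)=57; μ^(2)=29; μ^(3)=-13; μ^(4)=-93/5; μ^(5)=-55

((0, 0, 0, 0, 0, 3); (0, 0, 2, 0, 0, 0); (1, 1, 0, 0, 0, 0); (1, 1, 1, 1, 1, 0); (0, 0, 0, 0, 2, 0))


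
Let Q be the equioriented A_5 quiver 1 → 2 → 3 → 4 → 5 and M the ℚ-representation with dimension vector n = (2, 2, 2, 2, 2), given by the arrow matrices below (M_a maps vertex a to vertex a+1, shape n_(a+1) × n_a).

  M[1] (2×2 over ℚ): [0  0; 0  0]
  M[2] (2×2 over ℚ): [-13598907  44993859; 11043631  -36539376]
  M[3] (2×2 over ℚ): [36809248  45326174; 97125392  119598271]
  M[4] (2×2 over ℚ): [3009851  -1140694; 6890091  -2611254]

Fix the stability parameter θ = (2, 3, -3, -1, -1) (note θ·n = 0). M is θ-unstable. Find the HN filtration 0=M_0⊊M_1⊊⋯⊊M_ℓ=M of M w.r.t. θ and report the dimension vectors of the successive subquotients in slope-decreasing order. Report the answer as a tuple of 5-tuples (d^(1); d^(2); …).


Barcode: M ≅ I[1,1]^2, I[2,3], I[2,4], I[4,5], I[5,5]. HN layers by μ_θ (4 steps, strictly decreasing):
  μ^(1)=2; μ^(2)=0; μ^(3)=-1/3; μ^(4)=-1

((2, 0, 0, 0, 0); (0, 1, 1, 0, 0); (0, 1, 1, 1, 0); (0, 0, 0, 1, 2))


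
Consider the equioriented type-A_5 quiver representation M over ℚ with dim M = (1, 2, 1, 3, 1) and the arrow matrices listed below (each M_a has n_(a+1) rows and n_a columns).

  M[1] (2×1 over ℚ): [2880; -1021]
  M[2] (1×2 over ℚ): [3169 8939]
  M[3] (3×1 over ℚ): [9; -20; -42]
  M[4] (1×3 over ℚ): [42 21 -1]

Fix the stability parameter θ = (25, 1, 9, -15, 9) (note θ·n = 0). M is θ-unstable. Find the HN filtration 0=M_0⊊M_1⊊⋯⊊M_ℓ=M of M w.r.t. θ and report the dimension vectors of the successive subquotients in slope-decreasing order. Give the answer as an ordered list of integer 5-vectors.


Via rank(M_{q-1}∘⋯∘M_p): M ≅ I[1,4], I[2,2], I[4,4], I[4,5].
μ_θ-semistable layers: μ^(1)=9; μ^(2)=5; μ^(3)=1; μ^(4)=-15

((0, 0, 0, 0, 1); (1, 1, 1, 1, 0); (0, 1, 0, 0, 0); (0, 0, 0, 2, 0))


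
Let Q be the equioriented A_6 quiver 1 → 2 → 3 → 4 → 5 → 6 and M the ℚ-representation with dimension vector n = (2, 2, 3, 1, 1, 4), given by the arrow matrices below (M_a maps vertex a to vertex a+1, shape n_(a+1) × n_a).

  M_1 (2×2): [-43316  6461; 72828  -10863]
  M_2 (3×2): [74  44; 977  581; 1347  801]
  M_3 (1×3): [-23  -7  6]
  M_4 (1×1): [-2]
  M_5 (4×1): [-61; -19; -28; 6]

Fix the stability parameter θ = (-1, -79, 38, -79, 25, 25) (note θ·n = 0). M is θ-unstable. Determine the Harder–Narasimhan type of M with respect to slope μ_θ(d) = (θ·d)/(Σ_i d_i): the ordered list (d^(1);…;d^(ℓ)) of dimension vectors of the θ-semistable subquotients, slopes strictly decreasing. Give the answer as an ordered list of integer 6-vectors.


Interval decomposition of M: I[1,1], I[1,3], I[2,6], I[3,3], I[6,6]^3.
HN type (ℓ=6): μ^(1)=38; μ^(2)=25; μ^(3)=-1; μ^(4)=-41/2; μ^(5)=-40; μ^(6)=-79

((0, 0, 2, 0, 0, 0); (0, 0, 0, 0, 1, 4); (1, 0, 0, 0, 0, 0); (0, 0, 1, 1, 0, 0); (1, 1, 0, 0, 0, 0); (0, 1, 0, 0, 0, 0))


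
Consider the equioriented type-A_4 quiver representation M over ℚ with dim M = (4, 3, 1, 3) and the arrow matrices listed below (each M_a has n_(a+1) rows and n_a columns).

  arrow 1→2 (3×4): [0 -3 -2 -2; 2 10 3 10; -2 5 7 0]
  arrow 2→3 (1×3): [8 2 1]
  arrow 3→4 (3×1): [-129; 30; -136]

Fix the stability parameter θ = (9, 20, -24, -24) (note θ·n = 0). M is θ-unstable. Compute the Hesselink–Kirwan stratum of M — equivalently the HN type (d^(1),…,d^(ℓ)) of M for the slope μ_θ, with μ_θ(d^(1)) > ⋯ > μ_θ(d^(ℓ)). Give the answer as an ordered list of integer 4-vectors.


Interval decomposition of M: I[1,1]^2, I[1,2], I[1,4], I[2,2], I[4,4]^2.
HN type (ℓ=4): μ^(1)=20; μ^(2)=9; μ^(3)=-19/4; μ^(4)=-24

((0, 2, 0, 0); (3, 0, 0, 0); (1, 1, 1, 1); (0, 0, 0, 2))


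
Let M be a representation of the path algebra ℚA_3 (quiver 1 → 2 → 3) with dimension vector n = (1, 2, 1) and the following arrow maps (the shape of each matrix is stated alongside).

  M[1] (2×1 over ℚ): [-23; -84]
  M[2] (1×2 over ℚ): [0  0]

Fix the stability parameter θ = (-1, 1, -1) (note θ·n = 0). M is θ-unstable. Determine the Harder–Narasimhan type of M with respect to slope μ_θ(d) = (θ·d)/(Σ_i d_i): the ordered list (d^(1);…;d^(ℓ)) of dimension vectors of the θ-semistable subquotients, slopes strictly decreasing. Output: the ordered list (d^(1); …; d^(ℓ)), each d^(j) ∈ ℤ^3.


Interval decomposition of M: I[1,2], I[2,2], I[3,3].
HN type (ℓ=2): μ^(1)=1; μ^(2)=-1

((0, 2, 0); (1, 0, 1))


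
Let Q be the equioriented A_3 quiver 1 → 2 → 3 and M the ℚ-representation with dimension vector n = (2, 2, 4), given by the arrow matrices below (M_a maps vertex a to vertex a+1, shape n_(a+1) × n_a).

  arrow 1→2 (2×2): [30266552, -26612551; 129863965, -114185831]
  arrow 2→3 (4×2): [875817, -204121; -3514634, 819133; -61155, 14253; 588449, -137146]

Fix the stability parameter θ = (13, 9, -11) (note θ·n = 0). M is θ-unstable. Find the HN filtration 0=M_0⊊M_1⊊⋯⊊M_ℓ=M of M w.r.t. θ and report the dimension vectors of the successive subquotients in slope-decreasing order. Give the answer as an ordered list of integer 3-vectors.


Interval decomposition of M: I[1,3]^2, I[3,3]^2.
HN type (ℓ=2): μ^(1)=11/3; μ^(2)=-11

((2, 2, 2); (0, 0, 2))


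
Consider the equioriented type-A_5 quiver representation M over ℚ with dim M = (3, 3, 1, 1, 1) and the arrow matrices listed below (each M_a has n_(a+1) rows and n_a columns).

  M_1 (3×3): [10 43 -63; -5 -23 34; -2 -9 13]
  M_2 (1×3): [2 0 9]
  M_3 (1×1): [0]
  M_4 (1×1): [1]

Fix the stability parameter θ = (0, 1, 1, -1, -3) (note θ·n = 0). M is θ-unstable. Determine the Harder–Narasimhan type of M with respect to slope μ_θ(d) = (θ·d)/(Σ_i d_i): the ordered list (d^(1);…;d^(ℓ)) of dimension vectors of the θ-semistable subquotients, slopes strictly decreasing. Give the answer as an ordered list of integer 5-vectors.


Barcode: M ≅ I[1,2]^2, I[1,3], I[4,5]. HN layers by μ_θ (3 steps, strictly decreasing):
  μ^(1)=1; μ^(2)=0; μ^(3)=-2

((0, 3, 1, 0, 0); (3, 0, 0, 0, 0); (0, 0, 0, 1, 1))


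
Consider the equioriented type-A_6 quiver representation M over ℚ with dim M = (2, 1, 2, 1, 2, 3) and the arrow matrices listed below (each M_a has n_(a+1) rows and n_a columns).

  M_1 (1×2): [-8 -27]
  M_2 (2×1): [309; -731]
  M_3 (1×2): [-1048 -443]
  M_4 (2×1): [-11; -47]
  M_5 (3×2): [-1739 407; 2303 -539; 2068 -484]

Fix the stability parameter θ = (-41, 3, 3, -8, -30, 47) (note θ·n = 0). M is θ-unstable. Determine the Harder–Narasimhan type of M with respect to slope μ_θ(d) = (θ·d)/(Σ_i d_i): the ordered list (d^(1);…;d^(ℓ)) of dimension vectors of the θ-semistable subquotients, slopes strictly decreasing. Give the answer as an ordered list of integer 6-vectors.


Barcode: M ≅ I[1,1], I[1,5], I[3,3], I[5,6], I[6,6]^2. HN layers by μ_θ (5 steps, strictly decreasing):
  μ^(1)=47; μ^(2)=3; μ^(3)=-8; μ^(4)=-30; μ^(5)=-41

((0, 0, 0, 0, 0, 3); (0, 0, 1, 0, 0, 0); (0, 1, 1, 1, 1, 0); (0, 0, 0, 0, 1, 0); (2, 0, 0, 0, 0, 0))


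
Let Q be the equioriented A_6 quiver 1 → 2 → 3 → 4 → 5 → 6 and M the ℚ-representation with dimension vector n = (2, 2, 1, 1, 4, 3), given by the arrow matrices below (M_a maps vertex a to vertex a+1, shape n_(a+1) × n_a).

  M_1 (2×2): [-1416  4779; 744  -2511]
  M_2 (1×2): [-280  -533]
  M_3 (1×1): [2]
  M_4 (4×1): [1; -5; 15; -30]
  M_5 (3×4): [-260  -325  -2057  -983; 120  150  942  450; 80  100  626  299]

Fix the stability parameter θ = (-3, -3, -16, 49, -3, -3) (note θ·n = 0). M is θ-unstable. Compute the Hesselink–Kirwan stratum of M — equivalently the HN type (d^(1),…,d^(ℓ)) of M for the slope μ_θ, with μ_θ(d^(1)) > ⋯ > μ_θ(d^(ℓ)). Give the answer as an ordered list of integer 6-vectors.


Barcode: M ≅ I[1,1], I[1,5], I[2,2], I[5,5], I[5,6]^2, I[6,6]. HN layers by μ_θ (3 steps, strictly decreasing):
  μ^(1)=23; μ^(2)=-3; μ^(3)=-22/3

((0, 0, 0, 1, 1, 0); (1, 1, 0, 0, 3, 3); (1, 1, 1, 0, 0, 0))


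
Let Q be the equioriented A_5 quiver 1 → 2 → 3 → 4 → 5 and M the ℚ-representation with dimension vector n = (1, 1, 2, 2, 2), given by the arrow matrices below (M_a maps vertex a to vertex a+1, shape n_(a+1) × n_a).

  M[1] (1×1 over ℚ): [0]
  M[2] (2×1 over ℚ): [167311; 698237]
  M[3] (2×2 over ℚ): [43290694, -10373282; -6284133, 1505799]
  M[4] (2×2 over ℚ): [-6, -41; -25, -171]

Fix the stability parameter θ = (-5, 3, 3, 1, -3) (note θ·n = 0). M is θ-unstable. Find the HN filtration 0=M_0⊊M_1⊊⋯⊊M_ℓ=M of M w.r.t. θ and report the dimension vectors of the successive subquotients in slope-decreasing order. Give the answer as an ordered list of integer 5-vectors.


Barcode: M ≅ I[1,1], I[2,3], I[3,5], I[4,5]. HN layers by μ_θ (4 steps, strictly decreasing):
  μ^(1)=3; μ^(2)=1/3; μ^(3)=-1; μ^(4)=-5

((0, 1, 1, 0, 0); (0, 0, 1, 1, 1); (0, 0, 0, 1, 1); (1, 0, 0, 0, 0))


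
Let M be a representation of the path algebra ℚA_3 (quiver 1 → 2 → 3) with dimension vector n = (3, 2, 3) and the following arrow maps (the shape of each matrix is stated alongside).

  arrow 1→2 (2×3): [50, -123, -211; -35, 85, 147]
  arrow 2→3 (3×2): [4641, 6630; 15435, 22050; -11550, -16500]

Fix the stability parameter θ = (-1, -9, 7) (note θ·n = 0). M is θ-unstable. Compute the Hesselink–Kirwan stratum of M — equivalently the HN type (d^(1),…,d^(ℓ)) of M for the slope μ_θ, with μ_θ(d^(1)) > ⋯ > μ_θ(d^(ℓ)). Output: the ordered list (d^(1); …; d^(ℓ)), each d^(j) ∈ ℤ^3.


Barcode: M ≅ I[1,1], I[1,2], I[1,3], I[3,3]^2. HN layers by μ_θ (3 steps, strictly decreasing):
  μ^(1)=7; μ^(2)=-1; μ^(3)=-5

((0, 0, 3); (1, 0, 0); (2, 2, 0))


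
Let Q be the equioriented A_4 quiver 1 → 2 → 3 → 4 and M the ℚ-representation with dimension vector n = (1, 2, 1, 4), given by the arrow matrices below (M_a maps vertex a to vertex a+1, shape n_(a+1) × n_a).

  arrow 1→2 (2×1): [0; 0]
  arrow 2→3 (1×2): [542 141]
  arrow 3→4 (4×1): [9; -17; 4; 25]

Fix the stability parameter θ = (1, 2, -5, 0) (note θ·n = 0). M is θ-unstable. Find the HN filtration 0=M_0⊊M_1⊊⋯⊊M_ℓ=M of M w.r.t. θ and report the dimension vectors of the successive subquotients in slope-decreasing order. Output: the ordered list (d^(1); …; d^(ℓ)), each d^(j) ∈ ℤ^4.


Barcode: M ≅ I[1,1], I[2,2], I[2,4], I[4,4]^3. HN layers by μ_θ (4 steps, strictly decreasing):
  μ^(1)=2; μ^(2)=1; μ^(3)=0; μ^(4)=-3/2

((0, 1, 0, 0); (1, 0, 0, 0); (0, 0, 0, 4); (0, 1, 1, 0))


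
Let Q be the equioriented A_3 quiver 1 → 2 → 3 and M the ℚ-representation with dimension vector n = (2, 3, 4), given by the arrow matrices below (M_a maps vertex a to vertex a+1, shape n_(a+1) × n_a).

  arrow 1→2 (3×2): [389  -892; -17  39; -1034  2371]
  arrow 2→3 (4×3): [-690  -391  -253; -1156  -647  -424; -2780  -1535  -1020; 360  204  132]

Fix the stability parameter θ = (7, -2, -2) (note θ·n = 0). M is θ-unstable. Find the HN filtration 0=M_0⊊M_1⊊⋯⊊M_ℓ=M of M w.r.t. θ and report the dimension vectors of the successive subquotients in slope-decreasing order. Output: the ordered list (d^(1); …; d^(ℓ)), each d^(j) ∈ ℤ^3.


Barcode: M ≅ I[1,3]^2, I[2,2], I[3,3]^2. HN layers by μ_θ (2 steps, strictly decreasing):
  μ^(1)=1; μ^(2)=-2

((2, 2, 2); (0, 1, 2))


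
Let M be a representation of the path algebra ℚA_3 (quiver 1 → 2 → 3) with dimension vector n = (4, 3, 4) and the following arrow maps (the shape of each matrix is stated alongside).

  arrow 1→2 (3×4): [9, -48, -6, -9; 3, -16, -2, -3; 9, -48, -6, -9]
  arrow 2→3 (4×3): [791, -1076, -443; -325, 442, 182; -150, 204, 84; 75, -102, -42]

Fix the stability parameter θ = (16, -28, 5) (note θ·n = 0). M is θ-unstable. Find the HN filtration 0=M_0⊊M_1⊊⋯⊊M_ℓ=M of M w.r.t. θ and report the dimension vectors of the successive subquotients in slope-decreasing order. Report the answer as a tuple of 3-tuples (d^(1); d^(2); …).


Barcode: M ≅ I[1,1]^3, I[1,3], I[2,2], I[2,3], I[3,3]^2. HN layers by μ_θ (4 steps, strictly decreasing):
  μ^(1)=16; μ^(2)=5; μ^(3)=-6; μ^(4)=-28

((3, 0, 0); (0, 0, 4); (1, 1, 0); (0, 2, 0))


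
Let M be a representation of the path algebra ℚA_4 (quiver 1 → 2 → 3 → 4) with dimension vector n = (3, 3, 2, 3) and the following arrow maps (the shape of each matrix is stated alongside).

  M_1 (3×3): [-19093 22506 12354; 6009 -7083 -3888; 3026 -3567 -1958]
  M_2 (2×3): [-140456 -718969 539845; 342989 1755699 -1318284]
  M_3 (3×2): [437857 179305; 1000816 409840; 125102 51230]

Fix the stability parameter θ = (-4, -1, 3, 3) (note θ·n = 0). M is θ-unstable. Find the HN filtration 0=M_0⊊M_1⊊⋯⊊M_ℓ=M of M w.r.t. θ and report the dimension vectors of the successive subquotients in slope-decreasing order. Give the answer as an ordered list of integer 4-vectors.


Interval decomposition of M: I[1,1], I[1,3], I[1,4], I[2,2], I[4,4]^2.
HN type (ℓ=3): μ^(1)=3; μ^(2)=-1; μ^(3)=-4

((0, 0, 2, 3); (0, 3, 0, 0); (3, 0, 0, 0))


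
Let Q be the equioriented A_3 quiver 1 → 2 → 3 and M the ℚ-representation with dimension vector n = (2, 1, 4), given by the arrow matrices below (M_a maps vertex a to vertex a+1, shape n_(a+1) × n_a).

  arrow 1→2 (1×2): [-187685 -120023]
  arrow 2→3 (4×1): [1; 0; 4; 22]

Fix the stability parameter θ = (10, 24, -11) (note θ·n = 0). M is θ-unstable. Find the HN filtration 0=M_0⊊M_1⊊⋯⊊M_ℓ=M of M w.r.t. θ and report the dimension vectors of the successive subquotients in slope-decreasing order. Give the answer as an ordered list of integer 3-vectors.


Via rank(M_{q-1}∘⋯∘M_p): M ≅ I[1,1], I[1,3], I[3,3]^3.
μ_θ-semistable layers: μ^(1)=10; μ^(2)=23/3; μ^(3)=-11

((1, 0, 0); (1, 1, 1); (0, 0, 3))


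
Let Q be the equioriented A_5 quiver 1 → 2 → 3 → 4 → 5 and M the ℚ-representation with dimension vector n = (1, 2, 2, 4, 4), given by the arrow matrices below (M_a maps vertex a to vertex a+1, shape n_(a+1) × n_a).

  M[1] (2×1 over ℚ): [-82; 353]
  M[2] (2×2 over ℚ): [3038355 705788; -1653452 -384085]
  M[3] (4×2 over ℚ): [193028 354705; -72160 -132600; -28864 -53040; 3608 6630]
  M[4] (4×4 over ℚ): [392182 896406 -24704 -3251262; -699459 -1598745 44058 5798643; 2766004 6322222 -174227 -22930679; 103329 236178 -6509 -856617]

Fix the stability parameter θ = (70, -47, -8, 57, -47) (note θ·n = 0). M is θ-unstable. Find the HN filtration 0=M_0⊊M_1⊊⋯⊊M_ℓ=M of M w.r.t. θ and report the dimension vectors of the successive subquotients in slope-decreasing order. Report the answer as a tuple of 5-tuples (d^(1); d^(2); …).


Interval decomposition of M: I[1,5], I[2,3], I[4,4], I[4,5]^2, I[5,5].
HN type (ℓ=4): μ^(1)=57; μ^(2)=5; μ^(3)=-8; μ^(4)=-47

((0, 0, 0, 1, 0); (1, 1, 1, 3, 3); (0, 0, 1, 0, 0); (0, 1, 0, 0, 1))


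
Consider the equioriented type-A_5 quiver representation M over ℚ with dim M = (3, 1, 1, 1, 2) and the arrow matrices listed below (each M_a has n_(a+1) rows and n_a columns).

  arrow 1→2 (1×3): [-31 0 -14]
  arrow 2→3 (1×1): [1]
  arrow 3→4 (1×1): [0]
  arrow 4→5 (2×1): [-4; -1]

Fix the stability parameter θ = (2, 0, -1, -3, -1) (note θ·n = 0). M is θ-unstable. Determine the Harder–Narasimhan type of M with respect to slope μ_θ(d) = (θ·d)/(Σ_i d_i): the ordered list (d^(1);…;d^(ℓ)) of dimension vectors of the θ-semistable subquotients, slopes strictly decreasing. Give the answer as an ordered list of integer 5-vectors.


Interval decomposition of M: I[1,1]^2, I[1,3], I[4,5], I[5,5].
HN type (ℓ=4): μ^(1)=2; μ^(2)=1/3; μ^(3)=-1; μ^(4)=-3

((2, 0, 0, 0, 0); (1, 1, 1, 0, 0); (0, 0, 0, 0, 2); (0, 0, 0, 1, 0))


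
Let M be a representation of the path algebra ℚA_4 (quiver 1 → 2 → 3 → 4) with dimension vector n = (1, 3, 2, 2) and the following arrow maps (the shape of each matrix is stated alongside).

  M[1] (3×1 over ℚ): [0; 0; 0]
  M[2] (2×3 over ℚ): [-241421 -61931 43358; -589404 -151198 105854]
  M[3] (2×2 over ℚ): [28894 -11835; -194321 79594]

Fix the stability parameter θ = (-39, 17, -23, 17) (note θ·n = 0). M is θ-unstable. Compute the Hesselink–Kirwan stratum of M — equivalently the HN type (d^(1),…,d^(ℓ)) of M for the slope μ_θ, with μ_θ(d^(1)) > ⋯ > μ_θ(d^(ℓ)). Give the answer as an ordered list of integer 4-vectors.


Via rank(M_{q-1}∘⋯∘M_p): M ≅ I[1,1], I[2,2], I[2,4]^2.
μ_θ-semistable layers: μ^(1)=17; μ^(2)=-3; μ^(3)=-39

((0, 1, 0, 2); (0, 2, 2, 0); (1, 0, 0, 0))


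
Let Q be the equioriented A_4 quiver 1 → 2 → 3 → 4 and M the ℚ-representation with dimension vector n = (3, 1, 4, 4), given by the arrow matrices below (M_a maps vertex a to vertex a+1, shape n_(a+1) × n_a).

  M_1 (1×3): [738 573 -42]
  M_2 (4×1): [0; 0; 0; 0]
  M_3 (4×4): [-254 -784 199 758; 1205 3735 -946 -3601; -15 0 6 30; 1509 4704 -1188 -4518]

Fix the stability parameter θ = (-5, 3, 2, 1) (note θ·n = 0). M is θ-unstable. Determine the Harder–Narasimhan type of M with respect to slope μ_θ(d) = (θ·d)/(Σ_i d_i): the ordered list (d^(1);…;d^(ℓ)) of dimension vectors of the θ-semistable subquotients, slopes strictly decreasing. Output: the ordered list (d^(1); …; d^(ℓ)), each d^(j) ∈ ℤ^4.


Barcode: M ≅ I[1,1]^2, I[1,2], I[3,3], I[3,4]^3, I[4,4]. HN layers by μ_θ (5 steps, strictly decreasing):
  μ^(1)=3; μ^(2)=2; μ^(3)=3/2; μ^(4)=1; μ^(5)=-5

((0, 1, 0, 0); (0, 0, 1, 0); (0, 0, 3, 3); (0, 0, 0, 1); (3, 0, 0, 0))
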